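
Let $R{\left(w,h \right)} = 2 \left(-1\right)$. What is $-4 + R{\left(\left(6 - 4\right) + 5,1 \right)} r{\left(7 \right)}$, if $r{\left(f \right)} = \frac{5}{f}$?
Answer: $- \frac{38}{7} \approx -5.4286$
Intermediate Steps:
$R{\left(w,h \right)} = -2$
$-4 + R{\left(\left(6 - 4\right) + 5,1 \right)} r{\left(7 \right)} = -4 - 2 \cdot \frac{5}{7} = -4 - 2 \cdot 5 \cdot \frac{1}{7} = -4 - \frac{10}{7} = - \frac{38}{7}$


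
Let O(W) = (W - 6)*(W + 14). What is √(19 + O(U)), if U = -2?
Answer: I*√77 ≈ 8.775*I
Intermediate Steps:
O(W) = (-6 + W)*(14 + W)
√(19 + O(U)) = √(19 + (-84 + (-2)² + 8*(-2))) = √(19 + (-84 + 4 - 16)) = √(19 - 96) = √(-77) = I*√77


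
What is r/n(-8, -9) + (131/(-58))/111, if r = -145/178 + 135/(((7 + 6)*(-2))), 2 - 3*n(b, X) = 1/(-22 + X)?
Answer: -154472223/17380454 ≈ -8.8877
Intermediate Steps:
n(b, X) = ⅔ - 1/(3*(-22 + X))
r = -6950/1157 (r = -145*1/178 + 135/((13*(-2))) = -145/178 + 135/(-26) = -145/178 + 135*(-1/26) = -145/178 - 135/26 = -6950/1157 ≈ -6.0069)
r/n(-8, -9) + (131/(-58))/111 = -6950*3*(-22 - 9)/(-45 + 2*(-9))/1157 + (131/(-58))/111 = -6950*(-93/(-45 - 18))/1157 + (131*(-1/58))*(1/111) = -6950/(1157*((⅓)*(-1/31)*(-63))) - 131/58*1/111 = -6950/(1157*21/31) - 131/6438 = -6950/1157*31/21 - 131/6438 = -215450/24297 - 131/6438 = -154472223/17380454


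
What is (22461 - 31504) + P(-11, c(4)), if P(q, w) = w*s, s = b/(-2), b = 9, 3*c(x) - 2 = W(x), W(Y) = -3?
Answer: -18083/2 ≈ -9041.5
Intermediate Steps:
c(x) = -⅓ (c(x) = ⅔ + (⅓)*(-3) = ⅔ - 1 = -⅓)
s = -9/2 (s = 9/(-2) = 9*(-½) = -9/2 ≈ -4.5000)
P(q, w) = -9*w/2 (P(q, w) = w*(-9/2) = -9*w/2)
(22461 - 31504) + P(-11, c(4)) = (22461 - 31504) - 9/2*(-⅓) = -9043 + 3/2 = -18083/2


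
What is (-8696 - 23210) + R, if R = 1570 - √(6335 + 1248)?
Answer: -30336 - √7583 ≈ -30423.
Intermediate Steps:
R = 1570 - √7583 ≈ 1482.9
(-8696 - 23210) + R = (-8696 - 23210) + (1570 - √7583) = -31906 + (1570 - √7583) = -30336 - √7583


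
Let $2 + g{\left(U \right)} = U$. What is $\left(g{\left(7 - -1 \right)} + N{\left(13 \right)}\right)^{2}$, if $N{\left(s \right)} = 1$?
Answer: $49$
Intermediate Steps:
$g{\left(U \right)} = -2 + U$
$\left(g{\left(7 - -1 \right)} + N{\left(13 \right)}\right)^{2} = \left(\left(-2 + \left(7 - -1\right)\right) + 1\right)^{2} = \left(\left(-2 + \left(7 + 1\right)\right) + 1\right)^{2} = \left(\left(-2 + 8\right) + 1\right)^{2} = \left(6 + 1\right)^{2} = 7^{2} = 49$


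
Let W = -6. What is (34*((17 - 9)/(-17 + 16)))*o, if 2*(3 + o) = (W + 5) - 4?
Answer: 1496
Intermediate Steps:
o = -11/2 (o = -3 + ((-6 + 5) - 4)/2 = -3 + (-1 - 4)/2 = -3 + (1/2)*(-5) = -3 - 5/2 = -11/2 ≈ -5.5000)
(34*((17 - 9)/(-17 + 16)))*o = (34*((17 - 9)/(-17 + 16)))*(-11/2) = (34*(8/(-1)))*(-11/2) = (34*(8*(-1)))*(-11/2) = (34*(-8))*(-11/2) = -272*(-11/2) = 1496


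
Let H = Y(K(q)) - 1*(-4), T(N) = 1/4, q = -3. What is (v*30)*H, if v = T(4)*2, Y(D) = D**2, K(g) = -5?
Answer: 435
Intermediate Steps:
T(N) = 1/4
H = 29 (H = (-5)**2 - 1*(-4) = 25 + 4 = 29)
v = 1/2 (v = (1/4)*2 = 1/2 ≈ 0.50000)
(v*30)*H = ((1/2)*30)*29 = 15*29 = 435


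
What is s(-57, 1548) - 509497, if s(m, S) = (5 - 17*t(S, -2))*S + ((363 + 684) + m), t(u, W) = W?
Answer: -448135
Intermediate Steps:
s(m, S) = 1047 + m + 39*S (s(m, S) = (5 - 17*(-2))*S + ((363 + 684) + m) = (5 + 34)*S + (1047 + m) = 39*S + (1047 + m) = 1047 + m + 39*S)
s(-57, 1548) - 509497 = (1047 - 57 + 39*1548) - 509497 = (1047 - 57 + 60372) - 509497 = 61362 - 509497 = -448135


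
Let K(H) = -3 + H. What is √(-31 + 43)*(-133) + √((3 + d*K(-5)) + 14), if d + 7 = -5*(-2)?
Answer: -266*√3 + I*√7 ≈ -460.73 + 2.6458*I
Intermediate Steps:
d = 3 (d = -7 - 5*(-2) = -7 + 10 = 3)
√(-31 + 43)*(-133) + √((3 + d*K(-5)) + 14) = √(-31 + 43)*(-133) + √((3 + 3*(-3 - 5)) + 14) = √12*(-133) + √((3 + 3*(-8)) + 14) = (2*√3)*(-133) + √((3 - 24) + 14) = -266*√3 + √(-21 + 14) = -266*√3 + √(-7) = -266*√3 + I*√7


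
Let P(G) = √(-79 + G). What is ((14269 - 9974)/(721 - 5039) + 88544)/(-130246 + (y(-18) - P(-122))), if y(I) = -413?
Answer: -16651561740441/24571974071092 + 127442899*I*√201/24571974071092 ≈ -0.67766 + 7.3532e-5*I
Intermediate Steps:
((14269 - 9974)/(721 - 5039) + 88544)/(-130246 + (y(-18) - P(-122))) = ((14269 - 9974)/(721 - 5039) + 88544)/(-130246 + (-413 - √(-79 - 122))) = (4295/(-4318) + 88544)/(-130246 + (-413 - √(-201))) = (4295*(-1/4318) + 88544)/(-130246 + (-413 - I*√201)) = (-4295/4318 + 88544)/(-130246 + (-413 - I*√201)) = 382328697/(4318*(-130659 - I*√201))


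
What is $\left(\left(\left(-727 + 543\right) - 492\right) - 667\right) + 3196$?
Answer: $1853$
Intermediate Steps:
$\left(\left(\left(-727 + 543\right) - 492\right) - 667\right) + 3196 = \left(\left(-184 - 492\right) - 667\right) + 3196 = \left(-676 - 667\right) + 3196 = -1343 + 3196 = 1853$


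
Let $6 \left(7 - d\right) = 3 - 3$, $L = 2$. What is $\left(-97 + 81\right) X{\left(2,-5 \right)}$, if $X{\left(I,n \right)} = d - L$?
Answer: $-80$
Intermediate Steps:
$d = 7$ ($d = 7 - \frac{3 - 3}{6} = 7 - 0 = 7 + 0 = 7$)
$X{\left(I,n \right)} = 5$ ($X{\left(I,n \right)} = 7 - 2 = 5$)
$\left(-97 + 81\right) X{\left(2,-5 \right)} = \left(-97 + 81\right) 5 = \left(-16\right) 5 = -80$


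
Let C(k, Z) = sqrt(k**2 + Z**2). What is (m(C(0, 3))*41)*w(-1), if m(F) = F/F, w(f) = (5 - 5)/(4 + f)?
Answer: 0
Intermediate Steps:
w(f) = 0 (w(f) = 0/(4 + f) = 0)
C(k, Z) = sqrt(Z**2 + k**2)
m(F) = 1
(m(C(0, 3))*41)*w(-1) = (1*41)*0 = 41*0 = 0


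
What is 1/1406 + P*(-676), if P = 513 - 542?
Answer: 27563225/1406 ≈ 19604.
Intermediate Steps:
P = -29
1/1406 + P*(-676) = 1/1406 - 29*(-676) = 1/1406 + 19604 = 27563225/1406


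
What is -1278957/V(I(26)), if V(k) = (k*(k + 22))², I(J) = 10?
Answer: -1278957/102400 ≈ -12.490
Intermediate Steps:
V(k) = k²*(22 + k)² (V(k) = (k*(22 + k))² = k²*(22 + k)²)
-1278957/V(I(26)) = -1278957*1/(100*(22 + 10)²) = -1278957/(100*32²) = -1278957/(100*1024) = -1278957/102400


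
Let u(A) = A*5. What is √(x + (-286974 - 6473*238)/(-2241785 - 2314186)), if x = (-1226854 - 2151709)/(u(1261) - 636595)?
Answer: √107730073786140360132070/136742045790 ≈ 2.4003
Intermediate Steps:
u(A) = 5*A
x = 3378563/630290 (x = (-1226854 - 2151709)/(5*1261 - 636595) = -3378563/(6305 - 636595) = -3378563/(-630290) = -3378563*(-1/630290) = 3378563/630290 ≈ 5.3603)
√(x + (-286974 - 6473*238)/(-2241785 - 2314186)) = √(3378563/630290 + (-286974 - 6473*238)/(-2241785 - 2314186)) = √(3378563/630290 + (-286974 - 1540574)/(-4555971)) = √(3378563/630290 - 1827548*(-1/4555971)) = √(3378563/630290 + 1827548/4555971) = √(16544520278593/2871582961590) = √107730073786140360132070/136742045790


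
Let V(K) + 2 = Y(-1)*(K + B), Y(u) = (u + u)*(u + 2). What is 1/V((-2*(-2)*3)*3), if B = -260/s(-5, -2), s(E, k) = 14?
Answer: -7/258 ≈ -0.027132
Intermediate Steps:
Y(u) = 2*u*(2 + u) (Y(u) = (2*u)*(2 + u) = 2*u*(2 + u))
B = -130/7 (B = -260/14 = -260*1/14 = -130/7 ≈ -18.571)
V(K) = 246/7 - 2*K (V(K) = -2 + (2*(-1)*(2 - 1))*(K - 130/7) = -2 + (2*(-1)*1)*(-130/7 + K) = -2 - 2*(-130/7 + K) = -2 + (260/7 - 2*K) = 246/7 - 2*K)
1/V((-2*(-2)*3)*3) = 1/(246/7 - 2*-2*(-2)*3*3) = 1/(246/7 - 2*4*3*3) = 1/(246/7 - 24*3) = 1/(246/7 - 2*36) = 1/(246/7 - 72) = 1/(-258/7) = -7/258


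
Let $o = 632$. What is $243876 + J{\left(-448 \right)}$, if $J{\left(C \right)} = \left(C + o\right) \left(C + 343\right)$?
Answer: $224556$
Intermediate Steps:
$J{\left(C \right)} = \left(343 + C\right) \left(632 + C\right)$ ($J{\left(C \right)} = \left(C + 632\right) \left(C + 343\right) = \left(632 + C\right) \left(343 + C\right) = \left(343 + C\right) \left(632 + C\right)$)
$243876 + J{\left(-448 \right)} = 243876 + \left(216776 + \left(-448\right)^{2} + 975 \left(-448\right)\right) = 243876 + \left(216776 + 200704 - 436800\right) = 243876 - 19320 = 224556$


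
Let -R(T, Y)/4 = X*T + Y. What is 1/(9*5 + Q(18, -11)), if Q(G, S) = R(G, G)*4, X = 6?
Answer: -1/1971 ≈ -0.00050736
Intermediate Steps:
R(T, Y) = -24*T - 4*Y (R(T, Y) = -4*(6*T + Y) = -4*(Y + 6*T) = -24*T - 4*Y)
Q(G, S) = -112*G (Q(G, S) = (-24*G - 4*G)*4 = -28*G*4 = -112*G)
1/(9*5 + Q(18, -11)) = 1/(9*5 - 112*18) = 1/(45 - 2016) = 1/(-1971) = -1/1971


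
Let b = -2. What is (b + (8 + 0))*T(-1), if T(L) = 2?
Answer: 12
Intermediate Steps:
(b + (8 + 0))*T(-1) = (-2 + (8 + 0))*2 = (-2 + 8)*2 = 6*2 = 12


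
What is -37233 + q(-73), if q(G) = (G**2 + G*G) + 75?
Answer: -26500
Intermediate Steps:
q(G) = 75 + 2*G**2 (q(G) = (G**2 + G**2) + 75 = 2*G**2 + 75 = 75 + 2*G**2)
-37233 + q(-73) = -37233 + (75 + 2*(-73)**2) = -37233 + (75 + 2*5329) = -37233 + (75 + 10658) = -37233 + 10733 = -26500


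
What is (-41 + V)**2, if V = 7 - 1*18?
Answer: 2704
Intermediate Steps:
V = -11 (V = 7 - 18 = -11)
(-41 + V)**2 = (-41 - 11)**2 = (-52)**2 = 2704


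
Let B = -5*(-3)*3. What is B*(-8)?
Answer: -360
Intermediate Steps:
B = 45 (B = 15*3 = 45)
B*(-8) = 45*(-8) = -360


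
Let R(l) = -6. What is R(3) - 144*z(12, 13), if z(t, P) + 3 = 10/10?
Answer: 282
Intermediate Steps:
z(t, P) = -2 (z(t, P) = -3 + 10/10 = -3 + 10*(⅒) = -3 + 1 = -2)
R(3) - 144*z(12, 13) = -6 - 144*(-2) = -6 + 288 = 282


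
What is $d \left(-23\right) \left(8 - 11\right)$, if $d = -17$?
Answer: $-1173$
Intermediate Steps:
$d \left(-23\right) \left(8 - 11\right) = \left(-17\right) \left(-23\right) \left(8 - 11\right) = 391 \left(8 - 11\right) = 391 \left(-3\right) = -1173$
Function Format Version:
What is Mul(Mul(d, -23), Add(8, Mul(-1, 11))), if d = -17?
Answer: -1173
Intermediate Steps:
Mul(Mul(d, -23), Add(8, Mul(-1, 11))) = Mul(Mul(-17, -23), Add(8, Mul(-1, 11))) = Mul(391, Add(8, -11)) = Mul(391, -3) = -1173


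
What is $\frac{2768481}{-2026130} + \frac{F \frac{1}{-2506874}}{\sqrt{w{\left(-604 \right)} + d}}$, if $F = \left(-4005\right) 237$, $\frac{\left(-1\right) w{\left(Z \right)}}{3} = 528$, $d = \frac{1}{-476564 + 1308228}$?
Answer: $- \frac{2768481}{2026130} - \frac{379674 i \sqrt{2738993433149}}{66048898821947} \approx -1.3664 - 0.0095135 i$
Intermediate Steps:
$d = \frac{1}{831664} \approx 1.2024 \cdot 10^{-6}$
$w{\left(Z \right)} = -1584$ ($w{\left(Z \right)} = \left(-3\right) 528 = -1584$)
$F = -949185$
$\frac{2768481}{-2026130} + \frac{F \frac{1}{-2506874}}{\sqrt{w{\left(-604 \right)} + d}} = \frac{2768481}{-2026130} + \frac{\left(-949185\right) \frac{1}{-2506874}}{\sqrt{-1584 + \frac{1}{831664}}} = 2768481 \left(- \frac{1}{2026130}\right) + \frac{\left(-949185\right) \left(- \frac{1}{2506874}\right)}{\sqrt{- \frac{1317355775}{831664}}} = - \frac{2768481}{2026130} + \frac{949185}{2506874 \frac{5 i \sqrt{2738993433149}}{207916}} = - \frac{2768481}{2026130} + \frac{949185 \left(- \frac{4 i \sqrt{2738993433149}}{263471155}\right)}{2506874} = - \frac{2768481}{2026130} - \frac{379674 i \sqrt{2738993433149}}{66048898821947}$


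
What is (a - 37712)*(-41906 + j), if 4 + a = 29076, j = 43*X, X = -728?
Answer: 632534400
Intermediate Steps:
j = -31304 (j = 43*(-728) = -31304)
a = 29072 (a = -4 + 29076 = 29072)
(a - 37712)*(-41906 + j) = (29072 - 37712)*(-41906 - 31304) = -8640*(-73210) = 632534400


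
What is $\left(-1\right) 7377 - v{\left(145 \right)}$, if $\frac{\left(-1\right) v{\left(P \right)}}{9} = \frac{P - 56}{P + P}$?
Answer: $- \frac{2138529}{290} \approx -7374.2$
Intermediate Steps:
$v{\left(P \right)} = - \frac{9 \left(-56 + P\right)}{2 P}$ ($v{\left(P \right)} = - 9 \frac{P - 56}{P + P} = - 9 \frac{-56 + P}{2 P} = - \frac{9 \left(-56 + P\right)}{2 P}$)
$\left(-1\right) 7377 - v{\left(145 \right)} = \left(-1\right) 7377 - \left(- \frac{9}{2} + \frac{252}{145}\right) = -7377 - \left(- \frac{9}{2} + 252 \cdot \frac{1}{145}\right) = -7377 - \left(- \frac{9}{2} + \frac{252}{145}\right) = -7377 - - \frac{801}{290} = -7377 + \frac{801}{290} = - \frac{2138529}{290}$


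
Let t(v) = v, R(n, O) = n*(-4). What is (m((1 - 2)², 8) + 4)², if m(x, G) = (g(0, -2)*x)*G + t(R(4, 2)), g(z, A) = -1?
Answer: 400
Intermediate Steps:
R(n, O) = -4*n
m(x, G) = -16 - G*x (m(x, G) = (-x)*G - 4*4 = -G*x - 16 = -16 - G*x)
(m((1 - 2)², 8) + 4)² = ((-16 - 1*8*(1 - 2)²) + 4)² = ((-16 - 1*8*(-1)²) + 4)² = ((-16 - 1*8*1) + 4)² = ((-16 - 8) + 4)² = (-24 + 4)² = (-20)² = 400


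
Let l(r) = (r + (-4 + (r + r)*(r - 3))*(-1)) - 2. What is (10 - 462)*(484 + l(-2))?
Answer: -209728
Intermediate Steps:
l(r) = 2 + r - 2*r*(-3 + r) (l(r) = (r + (-4 + (2*r)*(-3 + r))*(-1)) - 2 = (r + (-4 + 2*r*(-3 + r))*(-1)) - 2 = (r + (4 - 2*r*(-3 + r))) - 2 = (4 + r - 2*r*(-3 + r)) - 2 = 2 + r - 2*r*(-3 + r))
(10 - 462)*(484 + l(-2)) = (10 - 462)*(484 + (2 - 2*(-2)² + 7*(-2))) = -452*(484 + (2 - 2*4 - 14)) = -452*(484 + (2 - 8 - 14)) = -452*(484 - 20) = -452*464 = -209728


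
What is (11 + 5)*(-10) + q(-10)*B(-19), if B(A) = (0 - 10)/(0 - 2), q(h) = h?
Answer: -210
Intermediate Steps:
B(A) = 5 (B(A) = -10/(-2) = -10*(-½) = 5)
(11 + 5)*(-10) + q(-10)*B(-19) = (11 + 5)*(-10) - 10*5 = 16*(-10) - 50 = -160 - 50 = -210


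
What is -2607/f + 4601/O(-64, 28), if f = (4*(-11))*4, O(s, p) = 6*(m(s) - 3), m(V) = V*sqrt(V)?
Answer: 62093453/4194448 + 1177856*I/786459 ≈ 14.804 + 1.4977*I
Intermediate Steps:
m(V) = V**(3/2)
O(s, p) = -18 + 6*s**(3/2) (O(s, p) = 6*(s**(3/2) - 3) = 6*(-3 + s**(3/2)) = -18 + 6*s**(3/2))
f = -176 (f = -44*4 = -176)
-2607/f + 4601/O(-64, 28) = -2607/(-176) + 4601/(-18 + 6*(-64)**(3/2)) = -2607*(-1/176) + 4601/(-18 + 6*(-512*I)) = 237/16 + 4601/(-18 - 3072*I) = 237/16 + 4601*((-18 + 3072*I)/9437508) = 237/16 + 4601*(-18 + 3072*I)/9437508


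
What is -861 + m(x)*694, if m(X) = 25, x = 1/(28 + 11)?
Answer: 16489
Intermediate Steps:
x = 1/39 ≈ 0.025641
-861 + m(x)*694 = -861 + 25*694 = -861 + 17350 = 16489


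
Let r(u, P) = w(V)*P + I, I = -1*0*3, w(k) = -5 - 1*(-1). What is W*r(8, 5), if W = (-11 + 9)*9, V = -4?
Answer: 360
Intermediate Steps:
w(k) = -4 (w(k) = -5 + 1 = -4)
I = 0 (I = 0*3 = 0)
r(u, P) = -4*P (r(u, P) = -4*P + 0 = -4*P)
W = -18 (W = -2*9 = -18)
W*r(8, 5) = -(-72)*5 = -18*(-20) = 360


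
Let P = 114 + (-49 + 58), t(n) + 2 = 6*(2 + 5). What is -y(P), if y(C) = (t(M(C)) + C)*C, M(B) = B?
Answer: -20049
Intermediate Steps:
t(n) = 40 (t(n) = -2 + 6*(2 + 5) = -2 + 6*7 = -2 + 42 = 40)
P = 123 (P = 114 + 9 = 123)
y(C) = C*(40 + C) (y(C) = (40 + C)*C = C*(40 + C))
-y(P) = -123*(40 + 123) = -123*163 = -1*20049 = -20049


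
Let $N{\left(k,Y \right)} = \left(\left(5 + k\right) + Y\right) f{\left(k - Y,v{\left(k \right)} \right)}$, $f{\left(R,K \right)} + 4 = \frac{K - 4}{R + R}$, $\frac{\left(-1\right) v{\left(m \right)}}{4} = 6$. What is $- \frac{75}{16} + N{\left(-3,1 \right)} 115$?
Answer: $- \frac{2835}{16} \approx -177.19$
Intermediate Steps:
$v{\left(m \right)} = -24$ ($v{\left(m \right)} = \left(-4\right) 6 = -24$)
$f{\left(R,K \right)} = -4 + \frac{-4 + K}{2 R}$ ($f{\left(R,K \right)} = -4 + \frac{K - 4}{R + R} = -4 + \frac{-4 + K}{2 R}$)
$N{\left(k,Y \right)} = \frac{\left(-28 - 8 k + 8 Y\right) \left(5 + Y + k\right)}{2 \left(k - Y\right)}$ ($N{\left(k,Y \right)} = \left(\left(5 + k\right) + Y\right) \frac{-4 - 24 - 8 \left(k - Y\right)}{2 \left(k - Y\right)} = \left(5 + Y + k\right) \frac{-4 - 24 + \left(- 8 k + 8 Y\right)}{2 \left(k - Y\right)} = \left(5 + Y + k\right) \frac{-28 - 8 k + 8 Y}{2 \left(k - Y\right)} = \frac{\left(-28 - 8 k + 8 Y\right) \left(5 + Y + k\right)}{2 \left(k - Y\right)}$)
$- \frac{75}{16} + N{\left(-3,1 \right)} 115 = - \frac{75}{16} + \frac{2 \left(5 + 1 - 3\right) \left(7 - 2 + 2 \left(-3\right)\right)}{1 - -3} \cdot 115 = \left(-75\right) \frac{1}{16} + 2 \frac{1}{1 + 3} \cdot 3 \left(7 - 2 - 6\right) 115 = - \frac{75}{16} + 2 \cdot \frac{1}{4} \cdot 3 \left(-1\right) 115 = - \frac{75}{16} - \frac{345}{2} = - \frac{2835}{16}$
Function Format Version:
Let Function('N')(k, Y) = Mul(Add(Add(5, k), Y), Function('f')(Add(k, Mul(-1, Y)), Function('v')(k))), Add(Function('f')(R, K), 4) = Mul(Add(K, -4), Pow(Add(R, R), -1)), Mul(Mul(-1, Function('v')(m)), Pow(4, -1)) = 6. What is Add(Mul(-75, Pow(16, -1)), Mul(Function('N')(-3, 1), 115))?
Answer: Rational(-2835, 16) ≈ -177.19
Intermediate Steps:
Function('v')(m) = -24 (Function('v')(m) = Mul(-4, 6) = -24)
Function('f')(R, K) = Add(-4, Mul(Rational(1, 2), Pow(R, -1), Add(-4, K))) (Function('f')(R, K) = Add(-4, Mul(Add(K, -4), Pow(Add(R, R), -1))) = Add(-4, Mul(Add(-4, K), Pow(Mul(2, R), -1))) = Add(-4, Mul(Add(-4, K), Mul(Rational(1, 2), Pow(R, -1)))) = Add(-4, Mul(Rational(1, 2), Pow(R, -1), Add(-4, K))))
Function('N')(k, Y) = Mul(Rational(1, 2), Pow(Add(k, Mul(-1, Y)), -1), Add(-28, Mul(-8, k), Mul(8, Y)), Add(5, Y, k)) (Function('N')(k, Y) = Mul(Add(Add(5, k), Y), Mul(Rational(1, 2), Pow(Add(k, Mul(-1, Y)), -1), Add(-4, -24, Mul(-8, Add(k, Mul(-1, Y)))))) = Mul(Add(5, Y, k), Mul(Rational(1, 2), Pow(Add(k, Mul(-1, Y)), -1), Add(-4, -24, Add(Mul(-8, k), Mul(8, Y))))) = Mul(Add(5, Y, k), Mul(Rational(1, 2), Pow(Add(k, Mul(-1, Y)), -1), Add(-28, Mul(-8, k), Mul(8, Y)))) = Mul(Rational(1, 2), Pow(Add(k, Mul(-1, Y)), -1), Add(-28, Mul(-8, k), Mul(8, Y)), Add(5, Y, k)))
Add(Mul(-75, Pow(16, -1)), Mul(Function('N')(-3, 1), 115)) = Add(Mul(-75, Pow(16, -1)), Mul(Mul(2, Pow(Add(1, Mul(-1, -3)), -1), Add(5, 1, -3), Add(7, Mul(-2, 1), Mul(2, -3))), 115)) = Add(Mul(-75, Rational(1, 16)), Mul(Mul(2, Pow(Add(1, 3), -1), 3, Add(7, -2, -6)), 115)) = Add(Rational(-75, 16), Mul(Mul(2, Pow(4, -1), 3, -1), 115)) = Add(Rational(-75, 16), Mul(Mul(2, Rational(1, 4), 3, -1), 115)) = Add(Rational(-75, 16), Mul(Rational(-3, 2), 115)) = Add(Rational(-75, 16), Rational(-345, 2)) = Rational(-2835, 16)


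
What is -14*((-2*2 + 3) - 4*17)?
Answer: 966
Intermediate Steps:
-14*((-2*2 + 3) - 4*17) = -14*((-4 + 3) - 68) = -14*(-1 - 68) = -14*(-69) = 966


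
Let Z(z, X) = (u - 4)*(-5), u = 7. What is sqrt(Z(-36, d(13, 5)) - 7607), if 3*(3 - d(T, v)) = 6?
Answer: I*sqrt(7622) ≈ 87.304*I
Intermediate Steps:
d(T, v) = 1 (d(T, v) = 3 - 1/3*6 = 3 - 2 = 1)
Z(z, X) = -15 (Z(z, X) = (7 - 4)*(-5) = 3*(-5) = -15)
sqrt(Z(-36, d(13, 5)) - 7607) = sqrt(-15 - 7607) = sqrt(-7622) = I*sqrt(7622)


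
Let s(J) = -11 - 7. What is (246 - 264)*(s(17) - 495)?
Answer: 9234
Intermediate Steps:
s(J) = -18
(246 - 264)*(s(17) - 495) = (246 - 264)*(-18 - 495) = -18*(-513) = 9234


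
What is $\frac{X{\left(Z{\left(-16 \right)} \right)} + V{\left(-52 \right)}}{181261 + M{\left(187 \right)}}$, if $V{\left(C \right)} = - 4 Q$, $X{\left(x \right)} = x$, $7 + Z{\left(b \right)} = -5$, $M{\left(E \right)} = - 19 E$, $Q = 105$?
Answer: $- \frac{36}{14809} \approx -0.002431$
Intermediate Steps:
$Z{\left(b \right)} = -12$ ($Z{\left(b \right)} = -7 - 5 = -12$)
$V{\left(C \right)} = -420$ ($V{\left(C \right)} = \left(-4\right) 105 = -420$)
$\frac{X{\left(Z{\left(-16 \right)} \right)} + V{\left(-52 \right)}}{181261 + M{\left(187 \right)}} = \frac{-12 - 420}{181261 - 3553} = - \frac{432}{181261 - 3553} = - \frac{432}{177708} = \left(-432\right) \frac{1}{177708} = - \frac{36}{14809}$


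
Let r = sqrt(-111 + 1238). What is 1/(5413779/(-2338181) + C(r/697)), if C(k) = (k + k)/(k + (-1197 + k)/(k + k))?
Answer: -6239819606484107040480689339/14447605832428039549617090983 + 175285852044455182*sqrt(23)/14447605832428039549617090983 ≈ -0.43189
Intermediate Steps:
r = 7*sqrt(23) (r = sqrt(1127) = 7*sqrt(23) ≈ 33.571)
C(k) = 2*k/(k + (-1197 + k)/(2*k)) (C(k) = (2*k)/(k + (-1197 + k)/((2*k))) = (2*k)/(k + (-1197 + k)*(1/(2*k))) = (2*k)/(k + (-1197 + k)/(2*k)) = 2*k/(k + (-1197 + k)/(2*k)))
1/(5413779/(-2338181) + C(r/697)) = 1/(5413779/(-2338181) + 4*((7*sqrt(23))/697)**2/(-1197 + (7*sqrt(23))/697 + 2*((7*sqrt(23))/697)**2)) = 1/(5413779*(-1/2338181) + 4*((7*sqrt(23))*(1/697))**2/(-1197 + (7*sqrt(23))*(1/697) + 2*((7*sqrt(23))*(1/697))**2)) = 1/(-5413779/2338181 + 4*(7*sqrt(23)/697)**2/(-1197 + 7*sqrt(23)/697 + 2*(7*sqrt(23)/697)**2)) = 1/(-5413779/2338181 + 4*(1127/485809)/(-1197 + 7*sqrt(23)/697 + 2*(1127/485809))) = 1/(-5413779/2338181 + 4*(1127/485809)/(-1197 + 7*sqrt(23)/697 + 2254/485809)) = 1/(-5413779/2338181 + 4*(1127/485809)/(-581511119/485809 + 7*sqrt(23)/697)) = 1/(-5413779/2338181 + 4508/(485809*(-581511119/485809 + 7*sqrt(23)/697)))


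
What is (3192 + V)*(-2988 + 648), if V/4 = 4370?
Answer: -48372480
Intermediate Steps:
V = 17480 (V = 4*4370 = 17480)
(3192 + V)*(-2988 + 648) = (3192 + 17480)*(-2988 + 648) = 20672*(-2340) = -48372480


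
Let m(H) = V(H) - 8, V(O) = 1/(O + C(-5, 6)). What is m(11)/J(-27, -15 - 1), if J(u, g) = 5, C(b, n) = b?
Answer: -47/30 ≈ -1.5667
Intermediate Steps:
V(O) = 1/(-5 + O) (V(O) = 1/(O - 5) = 1/(-5 + O))
m(H) = -8 + 1/(-5 + H) (m(H) = 1/(-5 + H) - 8 = -8 + 1/(-5 + H))
m(11)/J(-27, -15 - 1) = ((41 - 8*11)/(-5 + 11))/5 = ((41 - 88)/6)*(⅕) = ((⅙)*(-47))*(⅕) = -47/6*⅕ = -47/30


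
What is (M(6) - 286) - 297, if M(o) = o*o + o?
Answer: -541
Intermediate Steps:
M(o) = o + o² (M(o) = o² + o = o + o²)
(M(6) - 286) - 297 = (6*(1 + 6) - 286) - 297 = (6*7 - 286) - 297 = (42 - 286) - 297 = -244 - 297 = -541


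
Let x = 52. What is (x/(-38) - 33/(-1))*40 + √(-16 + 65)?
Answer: 24173/19 ≈ 1272.3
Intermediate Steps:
(x/(-38) - 33/(-1))*40 + √(-16 + 65) = (52/(-38) - 33/(-1))*40 + √(-16 + 65) = (52*(-1/38) - 33*(-1))*40 + √49 = (-26/19 + 33)*40 + 7 = (601/19)*40 + 7 = 24040/19 + 7 = 24173/19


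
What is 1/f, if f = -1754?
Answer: -1/1754 ≈ -0.00057013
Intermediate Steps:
1/f = 1/(-1754) = -1/1754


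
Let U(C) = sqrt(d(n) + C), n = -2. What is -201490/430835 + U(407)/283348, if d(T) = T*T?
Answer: -40298/86167 + sqrt(411)/283348 ≈ -0.46760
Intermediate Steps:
d(T) = T**2
U(C) = sqrt(4 + C) (U(C) = sqrt((-2)**2 + C) = sqrt(4 + C))
-201490/430835 + U(407)/283348 = -201490/430835 + sqrt(4 + 407)/283348 = -201490*1/430835 + sqrt(411)*(1/283348) = -40298/86167 + sqrt(411)/283348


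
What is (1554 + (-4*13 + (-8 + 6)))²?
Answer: 2250000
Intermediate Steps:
(1554 + (-4*13 + (-8 + 6)))² = (1554 + (-52 - 2))² = (1554 - 54)² = 1500² = 2250000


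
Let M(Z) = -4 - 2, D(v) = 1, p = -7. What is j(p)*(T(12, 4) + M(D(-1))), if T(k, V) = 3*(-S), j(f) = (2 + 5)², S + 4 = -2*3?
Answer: 1176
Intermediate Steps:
S = -10 (S = -4 - 2*3 = -4 - 6 = -10)
M(Z) = -6
j(f) = 49 (j(f) = 7² = 49)
T(k, V) = 30 (T(k, V) = 3*(-1*(-10)) = 3*10 = 30)
j(p)*(T(12, 4) + M(D(-1))) = 49*(30 - 6) = 49*24 = 1176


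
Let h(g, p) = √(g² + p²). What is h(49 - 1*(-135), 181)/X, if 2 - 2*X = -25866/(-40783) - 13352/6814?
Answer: 138947681*√66617/231018604 ≈ 155.24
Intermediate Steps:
X = 231018604/138947681 (X = 1 - (-25866/(-40783) - 13352/6814)/2 = 1 - (-25866*(-1/40783) - 13352*1/6814)/2 = 1 - (25866/40783 - 6676/3407)/2 = 1 - ½*(-184141846/138947681) = 1 + 92070923/138947681 = 231018604/138947681 ≈ 1.6626)
h(49 - 1*(-135), 181)/X = √((49 - 1*(-135))² + 181²)/(231018604/138947681) = √((49 + 135)² + 32761)*(138947681/231018604) = √(184² + 32761)*(138947681/231018604) = √(33856 + 32761)*(138947681/231018604) = √66617*(138947681/231018604) = 138947681*√66617/231018604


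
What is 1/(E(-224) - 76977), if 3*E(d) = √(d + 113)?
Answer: -230931/17776375624 - I*√111/17776375624 ≈ -1.2991e-5 - 5.9268e-10*I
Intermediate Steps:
E(d) = √(113 + d)/3 (E(d) = √(d + 113)/3 = √(113 + d)/3)
1/(E(-224) - 76977) = 1/(√(113 - 224)/3 - 76977) = 1/(√(-111)/3 - 76977) = 1/((I*√111)/3 - 76977) = 1/(I*√111/3 - 76977) = 1/(-76977 + I*√111/3)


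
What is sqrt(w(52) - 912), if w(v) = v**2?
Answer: 16*sqrt(7) ≈ 42.332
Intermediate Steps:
sqrt(w(52) - 912) = sqrt(52**2 - 912) = sqrt(2704 - 912) = sqrt(1792) = 16*sqrt(7)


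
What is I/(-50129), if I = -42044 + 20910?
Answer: 21134/50129 ≈ 0.42159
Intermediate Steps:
I = -21134
I/(-50129) = -21134/(-50129) = -21134*(-1/50129) = 21134/50129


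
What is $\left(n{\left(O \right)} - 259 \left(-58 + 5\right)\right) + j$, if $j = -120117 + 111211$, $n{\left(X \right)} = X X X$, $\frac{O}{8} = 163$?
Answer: $2217347285$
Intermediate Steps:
$O = 1304$ ($O = 8 \cdot 163 = 1304$)
$n{\left(X \right)} = X^{3}$ ($n{\left(X \right)} = X^{2} X = X^{3}$)
$j = -8906$
$\left(n{\left(O \right)} - 259 \left(-58 + 5\right)\right) + j = \left(1304^{3} - 259 \left(-58 + 5\right)\right) - 8906 = \left(2217342464 - -13727\right) - 8906 = \left(2217342464 + 13727\right) - 8906 = 2217356191 - 8906 = 2217347285$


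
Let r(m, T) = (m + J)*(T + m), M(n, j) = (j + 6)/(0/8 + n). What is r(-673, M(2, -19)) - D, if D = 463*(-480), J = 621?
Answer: 257574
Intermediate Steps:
M(n, j) = (6 + j)/n (M(n, j) = (6 + j)/(0*(⅛) + n) = (6 + j)/(0 + n) = (6 + j)/n)
r(m, T) = (621 + m)*(T + m) (r(m, T) = (m + 621)*(T + m) = (621 + m)*(T + m))
D = -222240
r(-673, M(2, -19)) - D = ((-673)² + 621*((6 - 19)/2) + 621*(-673) + ((6 - 19)/2)*(-673)) - 1*(-222240) = (452929 + 621*((½)*(-13)) - 417933 + ((½)*(-13))*(-673)) + 222240 = (452929 + 621*(-13/2) - 417933 - 13/2*(-673)) + 222240 = (452929 - 8073/2 - 417933 + 8749/2) + 222240 = 35334 + 222240 = 257574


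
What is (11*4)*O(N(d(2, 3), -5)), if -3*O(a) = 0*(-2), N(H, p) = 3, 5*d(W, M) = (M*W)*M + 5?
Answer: 0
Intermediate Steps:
d(W, M) = 1 + W*M²/5 (d(W, M) = ((M*W)*M + 5)/5 = (W*M² + 5)/5 = (5 + W*M²)/5 = 1 + W*M²/5)
O(a) = 0 (O(a) = -0*(-2) = -⅓*0 = 0)
(11*4)*O(N(d(2, 3), -5)) = (11*4)*0 = 44*0 = 0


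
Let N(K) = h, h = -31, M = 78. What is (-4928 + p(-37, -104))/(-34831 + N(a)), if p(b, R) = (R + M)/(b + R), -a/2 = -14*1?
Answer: 347411/2457771 ≈ 0.14135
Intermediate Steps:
a = 28 (a = -(-28) = -2*(-14) = 28)
p(b, R) = (78 + R)/(R + b) (p(b, R) = (R + 78)/(b + R) = (78 + R)/(R + b))
N(K) = -31
(-4928 + p(-37, -104))/(-34831 + N(a)) = (-4928 + (78 - 104)/(-104 - 37))/(-34831 - 31) = (-4928 - 26/(-141))/(-34862) = (-4928 - 1/141*(-26))*(-1/34862) = (-4928 + 26/141)*(-1/34862) = -694822/141*(-1/34862) = 347411/2457771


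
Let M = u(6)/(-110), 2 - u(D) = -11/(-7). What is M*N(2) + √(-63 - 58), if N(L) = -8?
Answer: 12/385 + 11*I ≈ 0.031169 + 11.0*I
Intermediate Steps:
u(D) = 3/7 (u(D) = 2 - (-11)/(-7) = 2 - (-11)*(-1)/7 = 2 - 1*11/7 = 2 - 11/7 = 3/7)
M = -3/770 (M = (3/7)/(-110) = (3/7)*(-1/110) = -3/770 ≈ -0.0038961)
M*N(2) + √(-63 - 58) = -3/770*(-8) + √(-63 - 58) = 12/385 + √(-121) = 12/385 + 11*I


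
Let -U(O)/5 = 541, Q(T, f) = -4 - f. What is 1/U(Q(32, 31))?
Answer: -1/2705 ≈ -0.00036969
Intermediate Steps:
U(O) = -2705 (U(O) = -5*541 = -2705)
1/U(Q(32, 31)) = 1/(-2705) = -1/2705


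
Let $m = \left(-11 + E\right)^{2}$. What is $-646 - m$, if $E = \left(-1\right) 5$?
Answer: $-902$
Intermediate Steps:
$E = -5$
$m = 256$ ($m = \left(-11 - 5\right)^{2} = \left(-16\right)^{2} = 256$)
$-646 - m = -646 - 256 = -902$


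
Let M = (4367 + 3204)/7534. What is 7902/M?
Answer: 59533668/7571 ≈ 7863.4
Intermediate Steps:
M = 7571/7534 (M = 7571*(1/7534) = 7571/7534 ≈ 1.0049)
7902/M = 7902/(7571/7534) = 7902*(7534/7571) = 59533668/7571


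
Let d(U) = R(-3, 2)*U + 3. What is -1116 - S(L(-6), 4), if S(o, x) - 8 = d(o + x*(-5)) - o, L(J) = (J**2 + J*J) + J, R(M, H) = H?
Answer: -1153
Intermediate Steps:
L(J) = J + 2*J**2 (L(J) = (J**2 + J**2) + J = 2*J**2 + J = J + 2*J**2)
d(U) = 3 + 2*U (d(U) = 2*U + 3 = 3 + 2*U)
S(o, x) = 11 + o - 10*x (S(o, x) = 8 + ((3 + 2*(o + x*(-5))) - o) = 8 + ((3 + 2*(o - 5*x)) - o) = 8 + ((3 + (-10*x + 2*o)) - o) = 8 + ((3 - 10*x + 2*o) - o) = 8 + (3 + o - 10*x) = 11 + o - 10*x)
-1116 - S(L(-6), 4) = -1116 - (11 - 6*(1 + 2*(-6)) - 10*4) = -1116 - (11 - 6*(1 - 12) - 40) = -1116 - (11 - 6*(-11) - 40) = -1116 - (11 + 66 - 40) = -1116 - 1*37 = -1116 - 37 = -1153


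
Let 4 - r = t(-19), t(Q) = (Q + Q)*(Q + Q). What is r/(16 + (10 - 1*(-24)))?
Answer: -144/5 ≈ -28.800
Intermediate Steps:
t(Q) = 4*Q² (t(Q) = (2*Q)*(2*Q) = 4*Q²)
r = -1440 (r = 4 - 4*(-19)² = 4 - 4*361 = 4 - 1*1444 = 4 - 1444 = -1440)
r/(16 + (10 - 1*(-24))) = -1440/(16 + (10 - 1*(-24))) = -1440/(16 + (10 + 24)) = -1440/(16 + 34) = -1440/50 = (1/50)*(-1440) = -144/5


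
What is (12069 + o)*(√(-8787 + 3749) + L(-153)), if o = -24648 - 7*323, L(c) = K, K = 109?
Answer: -1617560 - 14840*I*√5038 ≈ -1.6176e+6 - 1.0533e+6*I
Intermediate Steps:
L(c) = 109
o = -26909 (o = -24648 - 2261 = -26909)
(12069 + o)*(√(-8787 + 3749) + L(-153)) = (12069 - 26909)*(√(-8787 + 3749) + 109) = -14840*(√(-5038) + 109) = -14840*(I*√5038 + 109) = -14840*(109 + I*√5038) = -1617560 - 14840*I*√5038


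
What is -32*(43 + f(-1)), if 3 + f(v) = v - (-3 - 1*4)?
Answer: -1472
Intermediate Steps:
f(v) = 4 + v (f(v) = -3 + (v - (-3 - 1*4)) = -3 + (v - (-3 - 4)) = -3 + (v - 1*(-7)) = -3 + (v + 7) = -3 + (7 + v) = 4 + v)
-32*(43 + f(-1)) = -32*(43 + (4 - 1)) = -32*(43 + 3) = -32*46 = -1472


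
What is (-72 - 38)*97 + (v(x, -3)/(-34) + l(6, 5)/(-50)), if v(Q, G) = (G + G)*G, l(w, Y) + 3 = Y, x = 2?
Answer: -4534992/425 ≈ -10671.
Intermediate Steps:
l(w, Y) = -3 + Y
v(Q, G) = 2*G**2 (v(Q, G) = (2*G)*G = 2*G**2)
(-72 - 38)*97 + (v(x, -3)/(-34) + l(6, 5)/(-50)) = (-72 - 38)*97 + ((2*(-3)**2)/(-34) + (-3 + 5)/(-50)) = -110*97 + ((2*9)*(-1/34) + 2*(-1/50)) = -10670 + (18*(-1/34) - 1/25) = -10670 + (-9/17 - 1/25) = -10670 - 242/425 = -4534992/425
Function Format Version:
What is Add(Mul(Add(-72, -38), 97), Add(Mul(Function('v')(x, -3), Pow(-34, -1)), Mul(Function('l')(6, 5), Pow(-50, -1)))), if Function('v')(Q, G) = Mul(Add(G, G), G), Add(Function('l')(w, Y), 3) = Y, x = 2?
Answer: Rational(-4534992, 425) ≈ -10671.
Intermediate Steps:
Function('l')(w, Y) = Add(-3, Y)
Function('v')(Q, G) = Mul(2, Pow(G, 2)) (Function('v')(Q, G) = Mul(Mul(2, G), G) = Mul(2, Pow(G, 2)))
Add(Mul(Add(-72, -38), 97), Add(Mul(Function('v')(x, -3), Pow(-34, -1)), Mul(Function('l')(6, 5), Pow(-50, -1)))) = Add(Mul(Add(-72, -38), 97), Add(Mul(Mul(2, Pow(-3, 2)), Pow(-34, -1)), Mul(Add(-3, 5), Pow(-50, -1)))) = Add(Mul(-110, 97), Add(Mul(Mul(2, 9), Rational(-1, 34)), Mul(2, Rational(-1, 50)))) = Add(-10670, Add(Mul(18, Rational(-1, 34)), Rational(-1, 25))) = Add(-10670, Add(Rational(-9, 17), Rational(-1, 25))) = Add(-10670, Rational(-242, 425)) = Rational(-4534992, 425)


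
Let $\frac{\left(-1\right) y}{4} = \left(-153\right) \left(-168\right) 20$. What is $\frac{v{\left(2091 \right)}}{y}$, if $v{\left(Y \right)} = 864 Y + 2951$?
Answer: $- \frac{361915}{411264} \approx -0.88001$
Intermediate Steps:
$v{\left(Y \right)} = 2951 + 864 Y$
$y = -2056320$ ($y = - 4 \left(-153\right) \left(-168\right) 20 = - 4 \cdot 25704 \cdot 20 = \left(-4\right) 514080 = -2056320$)
$\frac{v{\left(2091 \right)}}{y} = \frac{2951 + 864 \cdot 2091}{-2056320} = \left(2951 + 1806624\right) \left(- \frac{1}{2056320}\right) = 1809575 \left(- \frac{1}{2056320}\right) = - \frac{361915}{411264}$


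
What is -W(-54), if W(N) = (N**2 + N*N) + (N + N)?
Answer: -5724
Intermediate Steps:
W(N) = 2*N + 2*N**2 (W(N) = (N**2 + N**2) + 2*N = 2*N**2 + 2*N = 2*N + 2*N**2)
-W(-54) = -2*(-54)*(1 - 54) = -2*(-54)*(-53) = -1*5724 = -5724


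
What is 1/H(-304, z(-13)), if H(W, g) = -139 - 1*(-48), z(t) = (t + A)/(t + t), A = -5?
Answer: -1/91 ≈ -0.010989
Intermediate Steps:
z(t) = (-5 + t)/(2*t) (z(t) = (t - 5)/(t + t) = (-5 + t)/((2*t)) = (-5 + t)*(1/(2*t)) = (-5 + t)/(2*t))
H(W, g) = -91 (H(W, g) = -139 + 48 = -91)
1/H(-304, z(-13)) = 1/(-91) = -1/91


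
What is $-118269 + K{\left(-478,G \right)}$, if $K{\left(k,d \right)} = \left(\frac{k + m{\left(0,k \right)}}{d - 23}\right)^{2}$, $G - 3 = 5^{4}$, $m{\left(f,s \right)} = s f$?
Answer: $- \frac{43289182241}{366025} \approx -1.1827 \cdot 10^{5}$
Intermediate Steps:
$m{\left(f,s \right)} = f s$
$G = 628$ ($G = 3 + 5^{4} = 3 + 625 = 628$)
$K{\left(k,d \right)} = \frac{k^{2}}{\left(-23 + d\right)^{2}}$ ($K{\left(k,d \right)} = \left(\frac{k + 0 k}{d - 23}\right)^{2} = \left(\frac{k + 0}{-23 + d}\right)^{2} = \left(\frac{k}{-23 + d}\right)^{2} = \frac{k^{2}}{\left(-23 + d\right)^{2}}$)
$-118269 + K{\left(-478,G \right)} = -118269 + \frac{\left(-478\right)^{2}}{\left(-23 + 628\right)^{2}} = -118269 + \frac{228484}{366025} = - \frac{43289182241}{366025}$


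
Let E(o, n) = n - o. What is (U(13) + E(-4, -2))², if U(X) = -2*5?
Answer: 64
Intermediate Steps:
U(X) = -10
(U(13) + E(-4, -2))² = (-10 + (-2 - 1*(-4)))² = (-10 + (-2 + 4))² = (-10 + 2)² = (-8)² = 64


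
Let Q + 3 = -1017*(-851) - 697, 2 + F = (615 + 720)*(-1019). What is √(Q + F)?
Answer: 20*I*√1239 ≈ 703.99*I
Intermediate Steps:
F = -1360367 (F = -2 + (615 + 720)*(-1019) = -2 + 1335*(-1019) = -2 - 1360365 = -1360367)
Q = 864767 (Q = -3 + (-1017*(-851) - 697) = -3 + (865467 - 697) = -3 + 864770 = 864767)
√(Q + F) = √(864767 - 1360367) = √(-495600) = 20*I*√1239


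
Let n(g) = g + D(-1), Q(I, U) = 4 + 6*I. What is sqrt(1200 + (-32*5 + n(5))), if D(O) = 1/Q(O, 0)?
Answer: sqrt(4178)/2 ≈ 32.319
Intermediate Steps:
D(O) = 1/(4 + 6*O)
n(g) = -1/2 + g (n(g) = g + 1/(2*(2 + 3*(-1))) = g + 1/(2*(2 - 3)) = g + (1/2)/(-1) = g + (1/2)*(-1) = g - 1/2 = -1/2 + g)
sqrt(1200 + (-32*5 + n(5))) = sqrt(1200 + (-32*5 + (-1/2 + 5))) = sqrt(1200 + (-160 + 9/2)) = sqrt(1200 - 311/2) = sqrt(2089/2) = sqrt(4178)/2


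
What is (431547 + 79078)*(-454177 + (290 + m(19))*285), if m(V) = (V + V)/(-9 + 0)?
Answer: -570976279375/3 ≈ -1.9033e+11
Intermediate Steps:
m(V) = -2*V/9 (m(V) = (2*V)/(-9) = (2*V)*(-1/9) = -2*V/9)
(431547 + 79078)*(-454177 + (290 + m(19))*285) = (431547 + 79078)*(-454177 + (290 - 2/9*19)*285) = 510625*(-454177 + (290 - 38/9)*285) = 510625*(-454177 + (2572/9)*285) = 510625*(-454177 + 244340/3) = 510625*(-1118191/3) = -570976279375/3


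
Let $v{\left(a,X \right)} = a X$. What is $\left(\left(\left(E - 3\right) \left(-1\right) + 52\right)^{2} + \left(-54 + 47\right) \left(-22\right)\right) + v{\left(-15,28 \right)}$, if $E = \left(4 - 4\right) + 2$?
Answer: $2543$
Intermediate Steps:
$v{\left(a,X \right)} = X a$
$E = 2$ ($E = 0 + 2 = 2$)
$\left(\left(\left(E - 3\right) \left(-1\right) + 52\right)^{2} + \left(-54 + 47\right) \left(-22\right)\right) + v{\left(-15,28 \right)} = \left(\left(\left(2 - 3\right) \left(-1\right) + 52\right)^{2} + \left(-54 + 47\right) \left(-22\right)\right) + 28 \left(-15\right) = \left(\left(\left(-1\right) \left(-1\right) + 52\right)^{2} - -154\right) - 420 = \left(\left(1 + 52\right)^{2} + 154\right) - 420 = \left(53^{2} + 154\right) - 420 = \left(2809 + 154\right) - 420 = 2963 - 420 = 2543$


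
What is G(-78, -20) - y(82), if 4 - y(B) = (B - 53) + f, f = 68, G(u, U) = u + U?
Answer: -5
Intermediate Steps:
G(u, U) = U + u
y(B) = -11 - B (y(B) = 4 - ((B - 53) + 68) = 4 - ((-53 + B) + 68) = 4 - (15 + B) = 4 + (-15 - B) = -11 - B)
G(-78, -20) - y(82) = (-20 - 78) - (-11 - 1*82) = -98 - (-11 - 82) = -98 - 1*(-93) = -98 + 93 = -5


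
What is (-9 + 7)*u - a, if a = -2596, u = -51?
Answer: 2698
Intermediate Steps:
(-9 + 7)*u - a = (-9 + 7)*(-51) - 1*(-2596) = -2*(-51) + 2596 = 102 + 2596 = 2698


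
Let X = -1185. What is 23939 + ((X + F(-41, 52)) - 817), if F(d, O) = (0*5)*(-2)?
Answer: 21937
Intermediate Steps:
F(d, O) = 0 (F(d, O) = 0*(-2) = 0)
23939 + ((X + F(-41, 52)) - 817) = 23939 + ((-1185 + 0) - 817) = 23939 + (-1185 - 817) = 23939 - 2002 = 21937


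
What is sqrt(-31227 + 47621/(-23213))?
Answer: 2*I*sqrt(4206891827509)/23213 ≈ 176.72*I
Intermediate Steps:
sqrt(-31227 + 47621/(-23213)) = sqrt(-31227 + 47621*(-1/23213)) = sqrt(-31227 - 47621/23213) = sqrt(-724919972/23213) = 2*I*sqrt(4206891827509)/23213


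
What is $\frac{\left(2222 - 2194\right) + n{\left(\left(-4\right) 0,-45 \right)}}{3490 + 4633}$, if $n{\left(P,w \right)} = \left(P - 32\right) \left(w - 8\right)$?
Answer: $\frac{1724}{8123} \approx 0.21224$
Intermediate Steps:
$n{\left(P,w \right)} = \left(-32 + P\right) \left(-8 + w\right)$
$\frac{\left(2222 - 2194\right) + n{\left(\left(-4\right) 0,-45 \right)}}{3490 + 4633} = \frac{\left(2222 - 2194\right) + \left(256 - -1440 - 8 \left(\left(-4\right) 0\right) + \left(-4\right) 0 \left(-45\right)\right)}{3490 + 4633} = \frac{\left(2222 - 2194\right) + \left(256 + 1440 - 0 + 0 \left(-45\right)\right)}{8123} = \left(28 + \left(256 + 1440 + 0 + 0\right)\right) \frac{1}{8123} = \left(28 + 1696\right) \frac{1}{8123} = 1724 \cdot \frac{1}{8123} = \frac{1724}{8123}$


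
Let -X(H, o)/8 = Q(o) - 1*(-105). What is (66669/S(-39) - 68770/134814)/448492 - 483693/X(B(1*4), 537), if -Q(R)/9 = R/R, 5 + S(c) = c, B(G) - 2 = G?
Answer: 13404129366037433/21282976171776 ≈ 629.80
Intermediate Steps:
B(G) = 2 + G
S(c) = -5 + c
Q(R) = -9 (Q(R) = -9*R/R = -9*1 = -9)
X(H, o) = -768 (X(H, o) = -8*(-9 - 1*(-105)) = -8*(-9 + 105) = -8*96 = -768)
(66669/S(-39) - 68770/134814)/448492 - 483693/X(B(1*4), 537) = (66669/(-5 - 39) - 68770/134814)/448492 - 483693/(-768) = (66669/(-44) - 68770*1/134814)*(1/448492) - 483693*(-1/768) = (66669*(-1/44) - 34385/67407)*(1/448492) + 161231/256 = (-66669/44 - 34385/67407)*(1/448492) + 161231/256 = -4495470223/2965908*1/448492 + 161231/256 = -4495470223/1330186010736 + 161231/256 = 13404129366037433/21282976171776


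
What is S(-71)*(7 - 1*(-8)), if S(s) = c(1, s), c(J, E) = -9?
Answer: -135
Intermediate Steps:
S(s) = -9
S(-71)*(7 - 1*(-8)) = -9*(7 - 1*(-8)) = -9*(7 + 8) = -9*15 = -135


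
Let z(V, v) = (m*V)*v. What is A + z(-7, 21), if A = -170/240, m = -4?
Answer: 14095/24 ≈ 587.29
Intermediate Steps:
z(V, v) = -4*V*v (z(V, v) = (-4*V)*v = -4*V*v)
A = -17/24 (A = -170*1/240 = -17/24 ≈ -0.70833)
A + z(-7, 21) = -17/24 - 4*(-7)*21 = -17/24 + 588 = 14095/24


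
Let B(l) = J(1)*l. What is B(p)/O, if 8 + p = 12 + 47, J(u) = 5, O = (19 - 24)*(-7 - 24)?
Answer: 51/31 ≈ 1.6452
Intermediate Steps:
O = 155 (O = -5*(-31) = 155)
p = 51 (p = -8 + (12 + 47) = -8 + 59 = 51)
B(l) = 5*l
B(p)/O = (5*51)/155 = 255*(1/155) = 51/31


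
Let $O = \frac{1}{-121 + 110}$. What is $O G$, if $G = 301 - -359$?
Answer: $-60$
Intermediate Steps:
$O = - \frac{1}{11}$ ($O = \frac{1}{-11} = - \frac{1}{11} \approx -0.090909$)
$G = 660$ ($G = 301 + 359 = 660$)
$O G = \left(- \frac{1}{11}\right) 660 = -60$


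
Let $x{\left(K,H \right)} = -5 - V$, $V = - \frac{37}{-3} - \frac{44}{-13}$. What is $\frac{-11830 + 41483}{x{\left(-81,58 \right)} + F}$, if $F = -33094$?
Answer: $- \frac{1156467}{1291474} \approx -0.89546$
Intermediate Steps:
$V = \frac{613}{39}$ ($V = \left(-37\right) \left(- \frac{1}{3}\right) - - \frac{44}{13} = \frac{37}{3} + \frac{44}{13} = \frac{613}{39} \approx 15.718$)
$x{\left(K,H \right)} = - \frac{808}{39}$ ($x{\left(K,H \right)} = -5 - \frac{613}{39} = - \frac{808}{39}$)
$\frac{-11830 + 41483}{x{\left(-81,58 \right)} + F} = \frac{-11830 + 41483}{- \frac{808}{39} - 33094} = \frac{29653}{- \frac{1291474}{39}} = 29653 \left(- \frac{39}{1291474}\right) = - \frac{1156467}{1291474}$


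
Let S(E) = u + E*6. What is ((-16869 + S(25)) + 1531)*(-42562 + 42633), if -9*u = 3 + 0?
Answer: -3235115/3 ≈ -1.0784e+6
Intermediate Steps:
u = -⅓ (u = -(3 + 0)/9 = -⅑*3 = -⅓ ≈ -0.33333)
S(E) = -⅓ + 6*E (S(E) = -⅓ + E*6 = -⅓ + 6*E)
((-16869 + S(25)) + 1531)*(-42562 + 42633) = ((-16869 + (-⅓ + 6*25)) + 1531)*(-42562 + 42633) = ((-16869 + (-⅓ + 150)) + 1531)*71 = ((-16869 + 449/3) + 1531)*71 = (-50158/3 + 1531)*71 = -45565/3*71 = -3235115/3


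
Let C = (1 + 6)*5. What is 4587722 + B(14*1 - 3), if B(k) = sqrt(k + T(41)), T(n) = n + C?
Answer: 4587722 + sqrt(87) ≈ 4.5877e+6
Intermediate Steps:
C = 35 (C = 7*5 = 35)
T(n) = 35 + n (T(n) = n + 35 = 35 + n)
B(k) = sqrt(76 + k) (B(k) = sqrt(k + (35 + 41)) = sqrt(k + 76) = sqrt(76 + k))
4587722 + B(14*1 - 3) = 4587722 + sqrt(76 + (14*1 - 3)) = 4587722 + sqrt(76 + (14 - 3)) = 4587722 + sqrt(76 + 11) = 4587722 + sqrt(87)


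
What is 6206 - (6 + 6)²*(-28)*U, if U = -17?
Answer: -62338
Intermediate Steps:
6206 - (6 + 6)²*(-28)*U = 6206 - (6 + 6)²*(-28)*(-17) = 6206 - 12²*(-28)*(-17) = 6206 - 144*(-28)*(-17) = 6206 - (-4032)*(-17) = 6206 - 1*68544 = 6206 - 68544 = -62338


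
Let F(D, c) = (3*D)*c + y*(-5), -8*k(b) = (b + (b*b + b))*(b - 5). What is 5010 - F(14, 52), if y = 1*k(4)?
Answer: 2841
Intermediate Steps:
k(b) = -(-5 + b)*(b² + 2*b)/8 (k(b) = -(b + (b*b + b))*(b - 5)/8 = -(b + (b² + b))*(-5 + b)/8 = -(b + (b + b²))*(-5 + b)/8 = -(b² + 2*b)*(-5 + b)/8 = -(-5 + b)*(b² + 2*b)/8)
y = 3 (y = 1*((⅛)*4*(10 - 1*4² + 3*4)) = 1*((⅛)*4*(10 - 1*16 + 12)) = 1*((⅛)*4*(10 - 16 + 12)) = 1*((⅛)*4*6) = 1*3 = 3)
F(D, c) = -15 + 3*D*c (F(D, c) = (3*D)*c + 3*(-5) = 3*D*c - 15 = -15 + 3*D*c)
5010 - F(14, 52) = 5010 - (-15 + 3*14*52) = 5010 - (-15 + 2184) = 5010 - 1*2169 = 5010 - 2169 = 2841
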